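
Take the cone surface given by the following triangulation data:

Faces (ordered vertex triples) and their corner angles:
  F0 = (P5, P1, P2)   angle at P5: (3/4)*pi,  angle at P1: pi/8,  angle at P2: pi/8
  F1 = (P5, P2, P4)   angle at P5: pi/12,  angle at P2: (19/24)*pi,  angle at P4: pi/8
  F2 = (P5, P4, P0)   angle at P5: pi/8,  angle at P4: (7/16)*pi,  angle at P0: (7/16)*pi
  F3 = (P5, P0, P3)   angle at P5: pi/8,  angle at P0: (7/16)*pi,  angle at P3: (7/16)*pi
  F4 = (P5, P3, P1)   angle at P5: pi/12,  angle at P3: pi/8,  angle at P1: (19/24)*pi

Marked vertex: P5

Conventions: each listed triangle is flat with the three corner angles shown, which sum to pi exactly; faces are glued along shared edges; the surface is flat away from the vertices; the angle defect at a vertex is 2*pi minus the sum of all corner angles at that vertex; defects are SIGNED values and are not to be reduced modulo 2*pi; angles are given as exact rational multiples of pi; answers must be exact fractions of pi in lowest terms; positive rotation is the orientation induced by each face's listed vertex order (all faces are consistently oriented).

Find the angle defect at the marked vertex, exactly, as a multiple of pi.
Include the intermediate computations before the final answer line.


Sum of corner angles at P5: (7/6)*pi
defect = 2*pi - (7/6)*pi

Answer: defect(P5) = (5/6)*pi


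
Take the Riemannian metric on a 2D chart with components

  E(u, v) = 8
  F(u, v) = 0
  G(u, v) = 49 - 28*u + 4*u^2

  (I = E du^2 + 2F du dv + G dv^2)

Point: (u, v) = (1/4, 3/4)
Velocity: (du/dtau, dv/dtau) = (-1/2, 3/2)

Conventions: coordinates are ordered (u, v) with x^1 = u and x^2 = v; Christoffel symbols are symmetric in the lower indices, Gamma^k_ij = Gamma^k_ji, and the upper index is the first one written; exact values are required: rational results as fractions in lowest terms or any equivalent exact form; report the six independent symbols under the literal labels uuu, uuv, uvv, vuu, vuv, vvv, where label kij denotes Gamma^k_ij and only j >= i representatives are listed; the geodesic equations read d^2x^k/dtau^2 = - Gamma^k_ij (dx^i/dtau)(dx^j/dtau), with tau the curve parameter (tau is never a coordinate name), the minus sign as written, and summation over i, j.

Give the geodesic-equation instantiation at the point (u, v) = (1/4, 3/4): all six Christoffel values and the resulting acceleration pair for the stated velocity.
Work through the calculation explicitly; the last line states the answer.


E = 8, F = 0, G = 169/4 at the point
E_u = 0, E_v = 0, F_u = 0, F_v = 0, G_u = -26, G_v = 0
EG - F^2 = 338;  g^inv = (1/338) * [[169/4, 0], [0, 8]]
first-kind symbols [ij,l] = (1/2)(d_i g_jl + d_j g_il - d_l g_ij): [uu,u] = E_u/2 = 0, [uu,v] = F_u - E_v/2 = 0, [uv,u] = E_v/2 = 0, [uv,v] = G_u/2 = -13, [vv,u] = F_v - G_u/2 = 13, [vv,v] = G_v/2 = 0
Gamma^u_ij = (G*[ij,u] - F*[ij,v])/(EG - F^2), Gamma^v_ij = (E*[ij,v] - F*[ij,u])/(EG - F^2)
Gamma_uuu = 0, Gamma_uuv = 0, Gamma_uvv = 13/8, Gamma_vuu = 0, Gamma_vuv = -4/13, Gamma_vvv = 0
d^2u/dtau^2 = -(Gamma_uuu*(-1/2)^2 + 2*Gamma_uuv*(-1/2)*(3/2) + Gamma_uvv*(3/2)^2) = -117/32
d^2v/dtau^2 = -(Gamma_vuu*(-1/2)^2 + 2*Gamma_vuv*(-1/2)*(3/2) + Gamma_vvv*(3/2)^2) = -6/13

Answer: Gamma_uuu = 0, Gamma_uuv = 0, Gamma_uvv = 13/8, Gamma_vuu = 0, Gamma_vuv = -4/13, Gamma_vvv = 0; accelerations (d^2u/dtau^2, d^2v/dtau^2) = (-117/32, -6/13)


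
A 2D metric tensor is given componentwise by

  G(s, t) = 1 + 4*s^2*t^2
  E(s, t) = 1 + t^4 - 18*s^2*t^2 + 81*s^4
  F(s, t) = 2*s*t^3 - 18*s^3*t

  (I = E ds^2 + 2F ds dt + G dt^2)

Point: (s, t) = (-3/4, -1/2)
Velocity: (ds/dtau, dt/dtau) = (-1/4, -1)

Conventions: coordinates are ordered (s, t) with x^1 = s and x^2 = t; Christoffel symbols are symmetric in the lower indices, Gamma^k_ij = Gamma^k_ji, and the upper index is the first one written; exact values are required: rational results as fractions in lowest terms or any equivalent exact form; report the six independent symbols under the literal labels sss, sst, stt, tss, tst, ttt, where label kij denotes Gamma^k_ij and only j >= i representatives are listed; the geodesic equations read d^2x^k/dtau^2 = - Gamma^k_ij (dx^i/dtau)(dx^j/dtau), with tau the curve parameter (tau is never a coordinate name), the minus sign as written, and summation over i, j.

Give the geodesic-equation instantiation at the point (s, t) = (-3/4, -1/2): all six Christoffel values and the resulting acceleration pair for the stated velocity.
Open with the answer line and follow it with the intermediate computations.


Answer: Gamma_sss = -16632/6329, Gamma_sst = 1232/6329, Gamma_stt = 1848/6329, Gamma_tss = 2592/6329, Gamma_tst = -192/6329, Gamma_ttt = -288/6329; accelerations (d^2s/dtau^2, d^2t/dtau^2) = (-2849/12658, 222/6329)

E = 6185/256, F = -231/64, G = 25/16 at the point
E_s = -2079/16, E_t = 77/8, F_s = 239/16, F_t = 207/32, G_s = -3/2, G_t = -9/4
EG - F^2 = 6329/256;  g^inv = (256/6329) * [[25/16, 231/64], [231/64, 6185/256]]
first-kind symbols [ij,l] = (1/2)(d_i g_jl + d_j g_il - d_l g_ij): [ss,s] = E_s/2 = -2079/32, [ss,t] = F_s - E_t/2 = 81/8, [st,s] = E_t/2 = 77/16, [st,t] = G_s/2 = -3/4, [tt,s] = F_t - G_s/2 = 231/32, [tt,t] = G_t/2 = -9/8
Gamma^s_ij = (G*[ij,s] - F*[ij,t])/(EG - F^2), Gamma^t_ij = (E*[ij,t] - F*[ij,s])/(EG - F^2)
Gamma_sss = -16632/6329, Gamma_sst = 1232/6329, Gamma_stt = 1848/6329, Gamma_tss = 2592/6329, Gamma_tst = -192/6329, Gamma_ttt = -288/6329
d^2s/dtau^2 = -(Gamma_sss*(-1/4)^2 + 2*Gamma_sst*(-1/4)*(-1) + Gamma_stt*(-1)^2) = -2849/12658
d^2t/dtau^2 = -(Gamma_tss*(-1/4)^2 + 2*Gamma_tst*(-1/4)*(-1) + Gamma_ttt*(-1)^2) = 222/6329


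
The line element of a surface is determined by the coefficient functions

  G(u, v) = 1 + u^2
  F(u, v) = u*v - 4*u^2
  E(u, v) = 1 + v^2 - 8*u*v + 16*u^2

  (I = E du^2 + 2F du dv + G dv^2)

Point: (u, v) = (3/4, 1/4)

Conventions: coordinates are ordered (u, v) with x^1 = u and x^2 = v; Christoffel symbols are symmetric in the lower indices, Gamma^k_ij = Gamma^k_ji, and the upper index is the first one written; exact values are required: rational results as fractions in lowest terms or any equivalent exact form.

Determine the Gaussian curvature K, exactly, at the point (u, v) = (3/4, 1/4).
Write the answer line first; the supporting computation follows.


Answer: K = -64/5329

E = 137/16, F = -33/16, G = 25/16, EG - F^2 = 73/8 at the point
E_u = 22, E_v = -11/2, F_u = -23/4, F_v = 3/4, G_u = 3/2, G_v = 0
E_vv = 2, F_uv = 1, G_uu = 2
Evaluate Brioschi's two determinant matrices M1, M2 and divide by (EG - F^2)^2.
M1 = [[-E_vv/2 + F_uv - G_uu/2, E_u/2, F_u - E_v/2], [F_v - G_u/2, E, F], [G_v/2, F, G]] = [[-1, 11, -3], [0, 137/16, -33/16], [0, -33/16, 25/16]]; det M1 = -73/8
M2 = [[0, E_v/2, G_u/2], [E_v/2, E, F], [G_u/2, F, G]] = [[0, -11/4, 3/4], [-11/4, 137/16, -33/16], [3/4, -33/16, 25/16]]; det M2 = -65/8
det M1 - det M2 = -1; K = -1 / (73/8)^2 = -64/5329


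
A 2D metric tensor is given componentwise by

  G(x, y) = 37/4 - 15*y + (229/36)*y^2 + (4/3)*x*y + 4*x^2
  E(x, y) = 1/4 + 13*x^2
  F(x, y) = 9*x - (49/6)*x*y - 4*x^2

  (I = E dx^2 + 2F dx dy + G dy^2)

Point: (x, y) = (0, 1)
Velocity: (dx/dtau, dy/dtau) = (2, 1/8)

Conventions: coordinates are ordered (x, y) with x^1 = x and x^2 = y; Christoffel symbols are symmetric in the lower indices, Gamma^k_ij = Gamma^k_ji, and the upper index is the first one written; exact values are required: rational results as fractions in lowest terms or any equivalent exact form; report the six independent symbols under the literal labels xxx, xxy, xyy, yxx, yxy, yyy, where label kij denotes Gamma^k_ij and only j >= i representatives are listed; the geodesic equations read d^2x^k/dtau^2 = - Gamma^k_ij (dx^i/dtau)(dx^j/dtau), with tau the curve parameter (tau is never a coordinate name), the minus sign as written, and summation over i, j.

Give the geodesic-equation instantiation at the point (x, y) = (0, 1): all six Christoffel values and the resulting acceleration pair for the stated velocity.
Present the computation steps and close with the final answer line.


E = 1/4, F = 0, G = 11/18 at the point
E_x = 0, E_y = 0, F_x = 5/6, F_y = 0, G_x = 4/3, G_y = -41/18
EG - F^2 = 11/72;  g^inv = (72/11) * [[11/18, 0], [0, 1/4]]
first-kind symbols [ij,l] = (1/2)(d_i g_jl + d_j g_il - d_l g_ij): [xx,x] = E_x/2 = 0, [xx,y] = F_x - E_y/2 = 5/6, [xy,x] = E_y/2 = 0, [xy,y] = G_x/2 = 2/3, [yy,x] = F_y - G_x/2 = -2/3, [yy,y] = G_y/2 = -41/36
Gamma^x_ij = (G*[ij,x] - F*[ij,y])/(EG - F^2), Gamma^y_ij = (E*[ij,y] - F*[ij,x])/(EG - F^2)
Gamma_xxx = 0, Gamma_xxy = 0, Gamma_xyy = -8/3, Gamma_yxx = 15/11, Gamma_yxy = 12/11, Gamma_yyy = -41/22
d^2x/dtau^2 = -(Gamma_xxx*(2)^2 + 2*Gamma_xxy*(2)*(1/8) + Gamma_xyy*(1/8)^2) = 1/24
d^2y/dtau^2 = -(Gamma_yxx*(2)^2 + 2*Gamma_yxy*(2)*(1/8) + Gamma_yyy*(1/8)^2) = -8407/1408

Answer: Gamma_xxx = 0, Gamma_xxy = 0, Gamma_xyy = -8/3, Gamma_yxx = 15/11, Gamma_yxy = 12/11, Gamma_yyy = -41/22; accelerations (d^2x/dtau^2, d^2y/dtau^2) = (1/24, -8407/1408)


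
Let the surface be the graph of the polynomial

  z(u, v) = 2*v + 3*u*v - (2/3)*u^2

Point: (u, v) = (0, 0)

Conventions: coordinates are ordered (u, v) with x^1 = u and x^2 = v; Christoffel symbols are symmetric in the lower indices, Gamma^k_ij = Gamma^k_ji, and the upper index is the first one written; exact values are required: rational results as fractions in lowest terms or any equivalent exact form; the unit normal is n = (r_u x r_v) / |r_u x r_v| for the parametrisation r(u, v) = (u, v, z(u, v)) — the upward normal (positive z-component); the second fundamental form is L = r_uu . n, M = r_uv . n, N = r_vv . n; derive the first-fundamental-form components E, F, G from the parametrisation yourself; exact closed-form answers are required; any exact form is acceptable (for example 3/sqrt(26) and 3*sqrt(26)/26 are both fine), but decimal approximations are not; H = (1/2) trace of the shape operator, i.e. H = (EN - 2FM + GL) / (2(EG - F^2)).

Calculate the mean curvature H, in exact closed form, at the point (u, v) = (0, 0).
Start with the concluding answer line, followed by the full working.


Answer: H = -2*sqrt(5)/15

z_u = 0, z_v = 2, z_uu = -4/3, z_uv = 3, z_vv = 0
E = 1, F = 0, G = 5; answer radicand W^2 = 5
unnormalised second-form numerators: l = -4/3, m = 3, n = 0; L = l/sqrt(5), and similarly M = m/sqrt(W^2), N = n/sqrt(W^2)
H = (E*n - 2*F*m + G*l) / (2*(EG - F^2)*sqrt(W^2)); E*n - 2*F*m + G*l = -20/3, EG - F^2 = 5, so H = (-2/3)/sqrt(5)


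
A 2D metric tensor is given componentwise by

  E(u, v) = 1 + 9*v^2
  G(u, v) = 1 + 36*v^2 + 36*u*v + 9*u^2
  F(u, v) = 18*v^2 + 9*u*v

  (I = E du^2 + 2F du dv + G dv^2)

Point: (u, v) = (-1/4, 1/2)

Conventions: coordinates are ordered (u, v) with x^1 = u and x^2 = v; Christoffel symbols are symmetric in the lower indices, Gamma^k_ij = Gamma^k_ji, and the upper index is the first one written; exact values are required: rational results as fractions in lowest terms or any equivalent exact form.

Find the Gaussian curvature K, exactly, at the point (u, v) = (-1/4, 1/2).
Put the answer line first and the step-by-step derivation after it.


Answer: K = -2304/17689

E = 13/4, F = 27/8, G = 97/16, EG - F^2 = 133/16 at the point
E_u = 0, E_v = 9, F_u = 9/2, F_v = 63/4, G_u = 27/2, G_v = 27
E_vv = 18, F_uv = 9, G_uu = 18
Using the Brioschi determinant formula for K from the metric derivatives:
M1 = [[-E_vv/2 + F_uv - G_uu/2, E_u/2, F_u - E_v/2], [F_v - G_u/2, E, F], [G_v/2, F, G]] = [[-9, 0, 0], [9, 13/4, 27/8], [27/2, 27/8, 97/16]]; det M1 = -1197/16
M2 = [[0, E_v/2, G_u/2], [E_v/2, E, F], [G_u/2, F, G]] = [[0, 9/2, 27/4], [9/2, 13/4, 27/8], [27/4, 27/8, 97/16]]; det M2 = -1053/16
det M1 - det M2 = -9; K = -9 / (133/16)^2 = -2304/17689


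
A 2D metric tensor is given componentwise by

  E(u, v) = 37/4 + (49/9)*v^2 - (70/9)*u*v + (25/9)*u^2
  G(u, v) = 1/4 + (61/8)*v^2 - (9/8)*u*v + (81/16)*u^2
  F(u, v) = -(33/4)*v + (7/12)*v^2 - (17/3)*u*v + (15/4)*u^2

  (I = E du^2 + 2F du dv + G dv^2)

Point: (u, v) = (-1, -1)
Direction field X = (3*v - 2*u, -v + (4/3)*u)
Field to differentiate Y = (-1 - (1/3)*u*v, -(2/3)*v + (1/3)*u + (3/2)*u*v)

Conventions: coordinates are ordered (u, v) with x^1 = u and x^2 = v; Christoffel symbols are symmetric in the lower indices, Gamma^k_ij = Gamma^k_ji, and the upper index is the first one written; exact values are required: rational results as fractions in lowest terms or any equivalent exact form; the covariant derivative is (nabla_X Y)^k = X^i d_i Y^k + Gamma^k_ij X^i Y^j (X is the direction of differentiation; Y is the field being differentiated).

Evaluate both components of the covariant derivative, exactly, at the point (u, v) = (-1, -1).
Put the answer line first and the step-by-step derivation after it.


Answer: (nabla_X Y)^u = -21616/23043, (nabla_X Y)^v = 420449/138258

E = 349/36, F = 83/12, G = 189/16 at the point
E_u = 20/9, E_v = -28/9, F_u = -11/6, F_v = -15/4, G_u = -9, G_v = -113/8
EG - F^2 = 38405/576;  g^inv = (576/38405) * [[189/16, -83/12], [-83/12, 349/36]]
first-kind symbols [ij,l] = (1/2)(d_i g_jl + d_j g_il - d_l g_ij): [uu,u] = E_u/2 = 10/9, [uu,v] = F_u - E_v/2 = -5/18, [uv,u] = E_v/2 = -14/9, [uv,v] = G_u/2 = -9/2, [vv,u] = F_v - G_u/2 = 3/4, [vv,v] = G_v/2 = -113/16
Gamma^u_ij = (G*[ij,u] - F*[ij,v])/(EG - F^2), Gamma^v_ij = (E*[ij,v] - F*[ij,u])/(EG - F^2)
Gamma_uuu = 5200/23043, Gamma_uuv = 7344/38405, Gamma_uvv = 6648/7681, Gamma_vuu = -10760/69129, Gamma_vuv = -56792/115215, Gamma_vvv = -8485/7681
X = (-1, -1/3), Y = (-4/3, 11/6) at the point


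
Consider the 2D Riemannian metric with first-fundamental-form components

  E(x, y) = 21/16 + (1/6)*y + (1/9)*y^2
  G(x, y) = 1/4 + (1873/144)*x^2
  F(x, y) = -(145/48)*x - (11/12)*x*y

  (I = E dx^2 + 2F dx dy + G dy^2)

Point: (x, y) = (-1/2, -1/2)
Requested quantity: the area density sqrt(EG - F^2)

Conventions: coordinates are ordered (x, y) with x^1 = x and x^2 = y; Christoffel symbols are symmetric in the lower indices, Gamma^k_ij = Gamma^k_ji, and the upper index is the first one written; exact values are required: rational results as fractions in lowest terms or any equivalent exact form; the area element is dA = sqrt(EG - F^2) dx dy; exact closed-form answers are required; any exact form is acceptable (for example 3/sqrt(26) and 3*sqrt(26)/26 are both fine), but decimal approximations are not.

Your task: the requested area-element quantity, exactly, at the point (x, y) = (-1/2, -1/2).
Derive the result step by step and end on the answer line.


E = 181/144, F = 41/32, G = 2017/576; EG - F^2 = 57229/20736

Answer: sqrt(EG - F^2) = sqrt(57229)/144


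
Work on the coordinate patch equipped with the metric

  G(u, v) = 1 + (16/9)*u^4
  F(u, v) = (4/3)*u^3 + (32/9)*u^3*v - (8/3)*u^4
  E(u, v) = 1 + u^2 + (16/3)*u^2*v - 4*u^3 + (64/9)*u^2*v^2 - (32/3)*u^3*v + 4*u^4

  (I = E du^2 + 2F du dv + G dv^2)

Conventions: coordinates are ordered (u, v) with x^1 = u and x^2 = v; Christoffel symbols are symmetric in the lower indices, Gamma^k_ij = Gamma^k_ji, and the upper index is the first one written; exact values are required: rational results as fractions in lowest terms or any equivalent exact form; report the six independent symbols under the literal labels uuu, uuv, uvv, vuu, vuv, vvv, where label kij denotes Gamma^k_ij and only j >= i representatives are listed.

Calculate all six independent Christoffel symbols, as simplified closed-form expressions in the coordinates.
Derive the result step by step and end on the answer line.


E = 1 + u^2 + (16/3)*u^2*v - 4*u^3 + (64/9)*u^2*v^2 - (32/3)*u^3*v + 4*u^4; F = (4/3)*u^3 + (32/9)*u^3*v - (8/3)*u^4; G = 1 + (16/9)*u^4
Gamma^k_ij = (1/2) g^{kl} (d_i g_jl + d_j g_il - d_l g_ij), with g^inv = (1/(EG-F^2)) [[G, -F], [-F, E]]
first partials: E_u = 2*u + (32/3)*u*v - 12*u^2 + (128/9)*u*v^2 - 32*u^2*v + 16*u^3, E_v = (16/3)*u^2 + (128/9)*u^2*v - (32/3)*u^3, F_u = 4*u^2 + (32/3)*u^2*v - (32/3)*u^3, F_v = (32/9)*u^3, G_u = (64/9)*u^3, G_v = 0
D = EG - F^2 = 1 + u^2 + (16/3)*u^2*v - 4*u^3 + (64/9)*u^2*v^2 - (32/3)*u^3*v + (52/9)*u^4
expanded: Gamma^u_uu = (G E_u - 2F F_u + F E_v)/(2D), Gamma^u_uv = (G E_v - F G_u)/(2D), Gamma^u_vv = (2G F_v - G G_u - F G_v)/(2D), Gamma^v_uu = (2E F_u - E E_v - F E_u)/(2D), Gamma^v_uv = (E G_u - F E_v)/(2D), Gamma^v_vv = (E G_v - 2F F_v + F G_u)/(2D); substitute and cancel common factors

Answer: Gamma_uuu = (72*u^3 - 144*u^2*v - 54*u^2 + 64*u*v^2 + 48*u*v + 9*u)/(52*u^4 - 96*u^3*v - 36*u^3 + 64*u^2*v^2 + 48*u^2*v + 9*u^2 + 9), Gamma_uuv = (-48*u^3 + 64*u^2*v + 24*u^2)/(52*u^4 - 96*u^3*v - 36*u^3 + 64*u^2*v^2 + 48*u^2*v + 9*u^2 + 9), Gamma_uvv = 0, Gamma_vuu = (-48*u^3 + 32*u^2*v + 12*u^2)/(52*u^4 - 96*u^3*v - 36*u^3 + 64*u^2*v^2 + 48*u^2*v + 9*u^2 + 9), Gamma_vuv = 32*u^3/(52*u^4 - 96*u^3*v - 36*u^3 + 64*u^2*v^2 + 48*u^2*v + 9*u^2 + 9), Gamma_vvv = 0


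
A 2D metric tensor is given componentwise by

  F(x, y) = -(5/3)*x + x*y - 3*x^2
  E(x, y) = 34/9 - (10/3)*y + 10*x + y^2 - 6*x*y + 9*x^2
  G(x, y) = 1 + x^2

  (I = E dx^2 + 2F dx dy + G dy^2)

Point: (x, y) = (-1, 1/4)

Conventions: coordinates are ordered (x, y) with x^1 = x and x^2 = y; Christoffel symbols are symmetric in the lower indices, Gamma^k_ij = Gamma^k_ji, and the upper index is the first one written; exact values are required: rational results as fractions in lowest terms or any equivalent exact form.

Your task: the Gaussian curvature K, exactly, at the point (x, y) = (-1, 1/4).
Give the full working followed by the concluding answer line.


E = 505/144, F = -19/12, G = 2, EG - F^2 = 649/144 at the point
E_x = -19/2, E_y = 19/6, F_x = 55/12, F_y = -1, G_x = -2, G_y = 0
E_yy = 2, F_xy = 1, G_xx = 2
Using the Brioschi determinant formula for K from the metric derivatives:
M1 = [[-E_yy/2 + F_xy - G_xx/2, E_x/2, F_x - E_y/2], [F_y - G_x/2, E, F], [G_y/2, F, G]] = [[-1, -19/4, 3], [0, 505/144, -19/12], [0, -19/12, 2]]; det M1 = -649/144
M2 = [[0, E_y/2, G_x/2], [E_y/2, E, F], [G_x/2, F, G]] = [[0, 19/12, -1], [19/12, 505/144, -19/12], [-1, -19/12, 2]]; det M2 = -505/144
det M1 - det M2 = -1; K = -1 / (649/144)^2 = -20736/421201

Answer: K = -20736/421201


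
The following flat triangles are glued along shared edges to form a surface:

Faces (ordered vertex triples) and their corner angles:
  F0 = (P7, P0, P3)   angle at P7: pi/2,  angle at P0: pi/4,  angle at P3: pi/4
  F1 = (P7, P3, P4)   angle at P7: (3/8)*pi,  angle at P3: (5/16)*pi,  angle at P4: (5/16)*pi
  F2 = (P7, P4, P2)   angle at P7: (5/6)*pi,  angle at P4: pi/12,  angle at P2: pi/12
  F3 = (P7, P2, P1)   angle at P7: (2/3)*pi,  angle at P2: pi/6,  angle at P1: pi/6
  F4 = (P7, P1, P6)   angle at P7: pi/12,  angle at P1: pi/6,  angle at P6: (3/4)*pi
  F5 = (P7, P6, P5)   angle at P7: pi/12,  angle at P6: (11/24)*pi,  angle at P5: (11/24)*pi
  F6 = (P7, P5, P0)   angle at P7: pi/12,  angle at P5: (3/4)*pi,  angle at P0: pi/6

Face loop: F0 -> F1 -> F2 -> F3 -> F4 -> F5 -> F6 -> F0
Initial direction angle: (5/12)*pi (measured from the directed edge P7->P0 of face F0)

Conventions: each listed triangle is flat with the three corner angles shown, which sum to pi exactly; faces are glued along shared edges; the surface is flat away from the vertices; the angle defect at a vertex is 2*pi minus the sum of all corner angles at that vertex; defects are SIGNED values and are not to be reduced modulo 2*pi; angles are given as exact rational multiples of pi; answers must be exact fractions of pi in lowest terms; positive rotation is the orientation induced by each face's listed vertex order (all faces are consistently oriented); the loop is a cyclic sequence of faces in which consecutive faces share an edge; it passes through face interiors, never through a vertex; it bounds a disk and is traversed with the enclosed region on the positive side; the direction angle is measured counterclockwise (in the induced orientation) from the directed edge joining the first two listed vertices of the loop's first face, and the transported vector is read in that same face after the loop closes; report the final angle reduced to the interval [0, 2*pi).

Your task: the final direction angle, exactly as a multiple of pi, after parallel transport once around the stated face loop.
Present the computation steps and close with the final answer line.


enclosed vertex P7: corner angles sum to (21/8)*pi, defect = 2*pi - (21/8)*pi = (-5/8)*pi
adding the enclosed defects to the starting angle (mod 2*pi, induced orientation) gives the holonomy
final angle = (5/12)*pi - (5/8)*pi = (43/24)*pi (mod 2*pi)

Answer: final direction angle = (43/24)*pi


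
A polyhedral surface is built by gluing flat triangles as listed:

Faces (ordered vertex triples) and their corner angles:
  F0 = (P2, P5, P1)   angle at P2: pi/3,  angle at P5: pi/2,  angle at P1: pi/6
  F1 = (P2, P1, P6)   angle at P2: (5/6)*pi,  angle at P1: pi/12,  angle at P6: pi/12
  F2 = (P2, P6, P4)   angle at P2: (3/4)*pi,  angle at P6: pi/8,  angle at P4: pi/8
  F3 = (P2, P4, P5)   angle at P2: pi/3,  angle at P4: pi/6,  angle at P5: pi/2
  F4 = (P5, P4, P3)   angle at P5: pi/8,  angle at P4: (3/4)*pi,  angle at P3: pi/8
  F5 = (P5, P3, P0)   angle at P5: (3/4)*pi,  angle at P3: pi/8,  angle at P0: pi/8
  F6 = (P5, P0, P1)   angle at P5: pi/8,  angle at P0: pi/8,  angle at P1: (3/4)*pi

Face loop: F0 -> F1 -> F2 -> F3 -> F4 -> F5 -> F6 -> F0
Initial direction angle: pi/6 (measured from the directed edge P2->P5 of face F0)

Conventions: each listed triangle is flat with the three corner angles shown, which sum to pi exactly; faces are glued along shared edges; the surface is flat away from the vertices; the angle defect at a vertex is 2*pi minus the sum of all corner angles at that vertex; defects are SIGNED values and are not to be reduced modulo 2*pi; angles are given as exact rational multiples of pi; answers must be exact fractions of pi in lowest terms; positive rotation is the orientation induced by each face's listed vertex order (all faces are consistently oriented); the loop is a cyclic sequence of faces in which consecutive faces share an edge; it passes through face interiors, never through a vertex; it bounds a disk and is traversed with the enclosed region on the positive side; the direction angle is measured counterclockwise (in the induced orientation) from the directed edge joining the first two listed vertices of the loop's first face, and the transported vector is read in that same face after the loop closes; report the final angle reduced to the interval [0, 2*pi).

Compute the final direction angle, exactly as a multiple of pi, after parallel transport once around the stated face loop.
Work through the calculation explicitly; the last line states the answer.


enclosed vertex P2: corner angles sum to (9/4)*pi, defect = 2*pi - (9/4)*pi = -pi/4
enclosed vertex P5: corner angles sum to 2*pi, defect = 2*pi - 2*pi = 0
the rotation equals the total enclosed defect, so the final angle is initial + defects (mod 2*pi)
final angle = pi/6 - pi/4 = (23/12)*pi (mod 2*pi)

Answer: final direction angle = (23/12)*pi


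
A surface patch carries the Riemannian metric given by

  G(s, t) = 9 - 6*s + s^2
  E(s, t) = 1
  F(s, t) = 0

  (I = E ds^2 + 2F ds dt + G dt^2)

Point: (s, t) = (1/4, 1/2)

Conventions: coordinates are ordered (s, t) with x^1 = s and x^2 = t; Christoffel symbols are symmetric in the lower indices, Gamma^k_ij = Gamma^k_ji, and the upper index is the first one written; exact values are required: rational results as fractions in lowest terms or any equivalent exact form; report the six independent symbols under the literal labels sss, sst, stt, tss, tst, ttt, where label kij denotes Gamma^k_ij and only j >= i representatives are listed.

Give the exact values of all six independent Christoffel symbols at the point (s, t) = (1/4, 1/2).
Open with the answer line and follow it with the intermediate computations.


Answer: Gamma_sss = 0, Gamma_sst = 0, Gamma_stt = 11/4, Gamma_tss = 0, Gamma_tst = -4/11, Gamma_ttt = 0

E = 1, F = 0, G = 121/16 at the point
E_s = 0, E_t = 0, F_s = 0, F_t = 0, G_s = -11/2, G_t = 0
EG - F^2 = 121/16;  g^inv = (16/121) * [[121/16, 0], [0, 1]]
first-kind symbols [ij,l] = (1/2)(d_i g_jl + d_j g_il - d_l g_ij): [ss,s] = E_s/2 = 0, [ss,t] = F_s - E_t/2 = 0, [st,s] = E_t/2 = 0, [st,t] = G_s/2 = -11/4, [tt,s] = F_t - G_s/2 = 11/4, [tt,t] = G_t/2 = 0
Gamma^s_ij = (G*[ij,s] - F*[ij,t])/(EG - F^2), Gamma^t_ij = (E*[ij,t] - F*[ij,s])/(EG - F^2)


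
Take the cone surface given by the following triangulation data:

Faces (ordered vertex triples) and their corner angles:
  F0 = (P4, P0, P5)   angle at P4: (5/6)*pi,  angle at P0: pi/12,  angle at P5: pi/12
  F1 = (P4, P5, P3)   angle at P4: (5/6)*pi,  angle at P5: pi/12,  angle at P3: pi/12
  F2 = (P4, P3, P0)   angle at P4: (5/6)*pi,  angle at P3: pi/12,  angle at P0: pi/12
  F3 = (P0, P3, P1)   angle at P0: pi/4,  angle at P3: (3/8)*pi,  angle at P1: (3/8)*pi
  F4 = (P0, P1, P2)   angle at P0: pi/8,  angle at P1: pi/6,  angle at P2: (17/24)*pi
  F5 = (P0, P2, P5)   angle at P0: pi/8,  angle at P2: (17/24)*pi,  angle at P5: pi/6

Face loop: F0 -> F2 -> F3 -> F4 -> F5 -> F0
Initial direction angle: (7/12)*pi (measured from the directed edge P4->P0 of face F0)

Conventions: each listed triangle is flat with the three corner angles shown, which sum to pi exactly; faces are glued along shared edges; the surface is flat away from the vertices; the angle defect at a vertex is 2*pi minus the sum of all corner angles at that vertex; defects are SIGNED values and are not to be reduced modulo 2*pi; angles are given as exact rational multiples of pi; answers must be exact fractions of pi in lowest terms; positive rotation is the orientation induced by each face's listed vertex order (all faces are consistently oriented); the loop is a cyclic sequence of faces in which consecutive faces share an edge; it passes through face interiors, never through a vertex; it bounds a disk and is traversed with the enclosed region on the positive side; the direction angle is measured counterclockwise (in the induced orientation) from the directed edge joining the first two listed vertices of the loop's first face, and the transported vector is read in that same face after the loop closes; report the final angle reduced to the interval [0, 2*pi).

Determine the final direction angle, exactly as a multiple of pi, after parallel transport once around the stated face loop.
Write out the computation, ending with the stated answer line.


enclosed vertex P0: corner angles sum to (2/3)*pi, defect = 2*pi - (2/3)*pi = (4/3)*pi
holonomy = initial angle + sum of enclosed defects (mod 2*pi), positive in the induced orientation
final angle = (7/12)*pi + (4/3)*pi = (23/12)*pi (mod 2*pi)

Answer: final direction angle = (23/12)*pi


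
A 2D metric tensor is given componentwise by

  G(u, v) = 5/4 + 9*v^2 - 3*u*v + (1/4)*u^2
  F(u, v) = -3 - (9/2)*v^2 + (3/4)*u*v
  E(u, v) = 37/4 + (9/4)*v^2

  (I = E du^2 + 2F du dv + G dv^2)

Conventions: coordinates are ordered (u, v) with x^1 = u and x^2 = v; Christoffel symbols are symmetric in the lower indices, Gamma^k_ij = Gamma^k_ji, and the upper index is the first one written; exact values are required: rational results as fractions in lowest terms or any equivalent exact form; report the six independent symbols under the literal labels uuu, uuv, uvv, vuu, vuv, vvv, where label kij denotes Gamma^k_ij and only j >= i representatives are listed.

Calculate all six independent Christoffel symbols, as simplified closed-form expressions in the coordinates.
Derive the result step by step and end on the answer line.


E = 37/4 + (9/4)*v^2; F = -3 - (9/2)*v^2 + (3/4)*u*v; G = 5/4 + 9*v^2 - 3*u*v + (1/4)*u^2
Gamma^k_ij = (1/2) g^{kl} (d_i g_jl + d_j g_il - d_l g_ij), with g^inv = (1/(EG-F^2)) [[G, -F], [-F, E]]
first partials: E_u = 0, E_v = (9/2)*v, F_u = (3/4)*v, F_v = -9*v + (3/4)*u, G_u = -3*v + (1/2)*u, G_v = 18*v - 3*u
D = EG - F^2 = 41/16 + (945/16)*v^2 - (93/4)*u*v + (37/16)*u^2
expanded: Gamma^u_uu = (G E_u - 2F F_u + F E_v)/(2D), Gamma^u_uv = (G E_v - F G_u)/(2D), Gamma^u_vv = (2G F_v - G G_u - F G_v)/(2D), Gamma^v_uu = (2E F_u - E E_v - F E_u)/(2D), Gamma^v_uv = (E G_u - F E_v)/(2D), Gamma^v_vv = (E G_v - 2F F_v + F G_u)/(2D); substitute and cancel common factors

Answer: Gamma_uuu = (18*u*v^2 - 108*v^3 - 72*v)/(37*u^2 - 372*u*v + 945*v^2 + 41), Gamma_uuv = (6*u^2*v - 72*u*v^2 + 12*u + 216*v^3 - 27*v)/(37*u^2 - 372*u*v + 945*v^2 + 41), Gamma_uvv = (2*u^3 - 36*u^2*v + 216*u*v^2 - 62*u - 432*v^3 + 282*v)/(37*u^2 - 372*u*v + 945*v^2 + 41), Gamma_vuu = (-54*v^3 - 222*v)/(37*u^2 - 372*u*v + 945*v^2 + 41), Gamma_vuv = (-18*u*v^2 + 37*u + 108*v^3 - 114*v)/(37*u^2 - 372*u*v + 945*v^2 + 41), Gamma_vvv = (-6*u^2*v + 72*u*v^2 - 198*u - 216*v^3 + 972*v)/(37*u^2 - 372*u*v + 945*v^2 + 41)


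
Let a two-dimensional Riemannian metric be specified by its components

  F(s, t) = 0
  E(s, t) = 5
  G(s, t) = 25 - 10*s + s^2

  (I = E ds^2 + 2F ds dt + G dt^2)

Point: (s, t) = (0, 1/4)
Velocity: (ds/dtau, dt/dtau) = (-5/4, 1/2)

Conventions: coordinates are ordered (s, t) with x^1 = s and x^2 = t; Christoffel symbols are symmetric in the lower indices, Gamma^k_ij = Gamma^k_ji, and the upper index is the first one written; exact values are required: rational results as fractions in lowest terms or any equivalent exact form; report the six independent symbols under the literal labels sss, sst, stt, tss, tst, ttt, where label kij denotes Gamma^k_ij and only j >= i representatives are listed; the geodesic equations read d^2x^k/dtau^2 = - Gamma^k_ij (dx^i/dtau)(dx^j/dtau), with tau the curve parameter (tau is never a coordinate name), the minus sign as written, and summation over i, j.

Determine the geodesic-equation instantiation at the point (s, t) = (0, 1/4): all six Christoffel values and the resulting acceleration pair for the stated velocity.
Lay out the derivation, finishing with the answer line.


E = 5, F = 0, G = 25 at the point
E_s = 0, E_t = 0, F_s = 0, F_t = 0, G_s = -10, G_t = 0
EG - F^2 = 125;  g^inv = (1/125) * [[25, 0], [0, 5]]
first-kind symbols [ij,l] = (1/2)(d_i g_jl + d_j g_il - d_l g_ij): [ss,s] = E_s/2 = 0, [ss,t] = F_s - E_t/2 = 0, [st,s] = E_t/2 = 0, [st,t] = G_s/2 = -5, [tt,s] = F_t - G_s/2 = 5, [tt,t] = G_t/2 = 0
Gamma^s_ij = (G*[ij,s] - F*[ij,t])/(EG - F^2), Gamma^t_ij = (E*[ij,t] - F*[ij,s])/(EG - F^2)
Gamma_sss = 0, Gamma_sst = 0, Gamma_stt = 1, Gamma_tss = 0, Gamma_tst = -1/5, Gamma_ttt = 0
d^2s/dtau^2 = -(Gamma_sss*(-5/4)^2 + 2*Gamma_sst*(-5/4)*(1/2) + Gamma_stt*(1/2)^2) = -1/4
d^2t/dtau^2 = -(Gamma_tss*(-5/4)^2 + 2*Gamma_tst*(-5/4)*(1/2) + Gamma_ttt*(1/2)^2) = -1/4

Answer: Gamma_sss = 0, Gamma_sst = 0, Gamma_stt = 1, Gamma_tss = 0, Gamma_tst = -1/5, Gamma_ttt = 0; accelerations (d^2s/dtau^2, d^2t/dtau^2) = (-1/4, -1/4)


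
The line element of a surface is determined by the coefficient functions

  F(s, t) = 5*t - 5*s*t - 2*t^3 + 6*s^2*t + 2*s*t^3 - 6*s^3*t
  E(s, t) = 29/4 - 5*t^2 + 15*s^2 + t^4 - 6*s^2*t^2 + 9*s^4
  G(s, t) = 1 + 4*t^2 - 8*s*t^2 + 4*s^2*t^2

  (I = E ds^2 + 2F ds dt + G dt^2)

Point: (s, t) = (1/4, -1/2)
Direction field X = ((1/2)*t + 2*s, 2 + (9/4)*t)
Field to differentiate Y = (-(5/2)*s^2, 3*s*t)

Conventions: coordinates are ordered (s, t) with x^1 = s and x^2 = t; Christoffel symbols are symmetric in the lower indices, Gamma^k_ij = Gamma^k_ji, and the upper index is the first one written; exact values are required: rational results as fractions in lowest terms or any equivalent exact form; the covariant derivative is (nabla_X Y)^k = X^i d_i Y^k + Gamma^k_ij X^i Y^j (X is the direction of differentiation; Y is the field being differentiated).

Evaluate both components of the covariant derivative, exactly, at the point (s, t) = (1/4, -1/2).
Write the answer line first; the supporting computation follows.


Answer: (nabla_X Y)^s = -17405/30736, (nabla_X Y)^t = 22089/61472

E = 1777/256, F = -117/64, G = 25/16 at the point
E_s = 117/16, E_t = 39/8, F_s = 21/16, F_t = 93/32, G_s = -3/2, G_t = -9/4
EG - F^2 = 1921/256;  g^inv = (256/1921) * [[25/16, 117/64], [117/64, 1777/256]]
first-kind symbols [ij,l] = (1/2)(d_i g_jl + d_j g_il - d_l g_ij): [ss,s] = E_s/2 = 117/32, [ss,t] = F_s - E_t/2 = -9/8, [st,s] = E_t/2 = 39/16, [st,t] = G_s/2 = -3/4, [tt,s] = F_t - G_s/2 = 117/32, [tt,t] = G_t/2 = -9/8
Gamma^s_ij = (G*[ij,s] - F*[ij,t])/(EG - F^2), Gamma^t_ij = (E*[ij,t] - F*[ij,s])/(EG - F^2)
Gamma_sss = 936/1921, Gamma_sst = 624/1921, Gamma_stt = 936/1921, Gamma_tss = -288/1921, Gamma_tst = -192/1921, Gamma_ttt = -288/1921
X = (1/4, 7/8), Y = (-5/32, -3/8) at the point


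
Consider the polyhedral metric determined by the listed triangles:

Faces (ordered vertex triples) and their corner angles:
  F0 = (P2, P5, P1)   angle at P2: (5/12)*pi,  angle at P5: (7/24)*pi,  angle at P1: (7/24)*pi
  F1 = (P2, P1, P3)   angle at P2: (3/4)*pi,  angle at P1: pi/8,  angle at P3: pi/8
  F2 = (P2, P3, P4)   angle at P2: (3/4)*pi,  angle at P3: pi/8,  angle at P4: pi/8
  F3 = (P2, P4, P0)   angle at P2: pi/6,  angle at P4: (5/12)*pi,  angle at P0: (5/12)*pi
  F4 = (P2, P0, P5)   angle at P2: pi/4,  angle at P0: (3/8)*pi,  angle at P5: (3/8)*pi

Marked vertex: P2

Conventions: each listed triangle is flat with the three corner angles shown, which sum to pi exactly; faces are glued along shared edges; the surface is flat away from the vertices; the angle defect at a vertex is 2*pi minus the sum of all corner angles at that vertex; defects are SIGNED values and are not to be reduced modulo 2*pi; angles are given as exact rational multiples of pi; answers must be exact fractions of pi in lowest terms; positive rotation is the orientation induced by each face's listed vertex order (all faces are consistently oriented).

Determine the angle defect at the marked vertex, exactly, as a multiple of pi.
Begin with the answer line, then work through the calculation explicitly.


Answer: defect(P2) = -pi/3

Sum of corner angles at P2: (7/3)*pi
defect = 2*pi - (7/3)*pi


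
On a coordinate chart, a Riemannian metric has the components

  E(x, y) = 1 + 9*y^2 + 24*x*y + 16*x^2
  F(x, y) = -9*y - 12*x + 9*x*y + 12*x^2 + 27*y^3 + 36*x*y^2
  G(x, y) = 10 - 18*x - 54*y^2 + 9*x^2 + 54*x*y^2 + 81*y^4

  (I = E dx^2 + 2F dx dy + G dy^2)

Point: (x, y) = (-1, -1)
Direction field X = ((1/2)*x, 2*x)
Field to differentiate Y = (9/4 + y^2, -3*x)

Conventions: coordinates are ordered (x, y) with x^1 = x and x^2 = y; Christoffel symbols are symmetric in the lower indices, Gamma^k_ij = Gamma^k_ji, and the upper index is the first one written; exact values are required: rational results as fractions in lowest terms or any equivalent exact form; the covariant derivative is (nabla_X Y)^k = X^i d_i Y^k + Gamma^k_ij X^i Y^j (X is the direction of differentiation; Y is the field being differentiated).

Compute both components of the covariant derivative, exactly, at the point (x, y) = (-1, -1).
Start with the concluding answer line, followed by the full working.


Answer: (nabla_X Y)^x = -613/118, (nabla_X Y)^y = 321/59

E = 50, F = -21, G = 10 at the point
E_x = -56, E_y = -42, F_x = -9, F_y = 135, G_x = 18, G_y = -108
EG - F^2 = 59;  g^inv = (1/59) * [[10, 21], [21, 50]]
first-kind symbols [ij,l] = (1/2)(d_i g_jl + d_j g_il - d_l g_ij): [xx,x] = E_x/2 = -28, [xx,y] = F_x - E_y/2 = 12, [xy,x] = E_y/2 = -21, [xy,y] = G_x/2 = 9, [yy,x] = F_y - G_x/2 = 126, [yy,y] = G_y/2 = -54
Gamma^x_ij = (G*[ij,x] - F*[ij,y])/(EG - F^2), Gamma^y_ij = (E*[ij,y] - F*[ij,x])/(EG - F^2)
Gamma_xxx = -28/59, Gamma_xxy = -21/59, Gamma_xyy = 126/59, Gamma_yxx = 12/59, Gamma_yxy = 9/59, Gamma_yyy = -54/59
X = (-1/2, -2), Y = (13/4, 3) at the point


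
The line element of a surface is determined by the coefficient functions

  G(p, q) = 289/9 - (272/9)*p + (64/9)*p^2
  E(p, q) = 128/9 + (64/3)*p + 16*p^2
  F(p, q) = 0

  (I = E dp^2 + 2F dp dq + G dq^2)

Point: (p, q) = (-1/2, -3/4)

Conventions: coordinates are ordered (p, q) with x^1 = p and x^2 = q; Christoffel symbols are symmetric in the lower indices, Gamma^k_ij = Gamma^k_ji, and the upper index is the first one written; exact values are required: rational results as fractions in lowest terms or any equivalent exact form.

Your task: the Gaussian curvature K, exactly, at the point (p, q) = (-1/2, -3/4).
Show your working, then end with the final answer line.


E = 68/9, F = 0, G = 49, EG - F^2 = 3332/9 at the point
E_p = 16/3, E_q = 0, F_p = 0, F_q = 0, G_p = -112/3, G_q = 0
E_qq = 0, F_pq = 0, G_pp = 128/9
Using the Brioschi determinant formula for K from the metric derivatives:
M1 = [[-E_qq/2 + F_pq - G_pp/2, E_p/2, F_p - E_q/2], [F_q - G_p/2, E, F], [G_q/2, F, G]] = [[-64/9, 8/3, 0], [56/3, 68/9, 0], [0, 0, 49]]; det M1 = -410816/81
M2 = [[0, E_q/2, G_p/2], [E_q/2, E, F], [G_p/2, F, G]] = [[0, 0, -56/3], [0, 68/9, 0], [-56/3, 0, 49]]; det M2 = -213248/81
det M1 - det M2 = -21952/9; K = -21952/9 / (3332/9)^2 = -36/2023

Answer: K = -36/2023


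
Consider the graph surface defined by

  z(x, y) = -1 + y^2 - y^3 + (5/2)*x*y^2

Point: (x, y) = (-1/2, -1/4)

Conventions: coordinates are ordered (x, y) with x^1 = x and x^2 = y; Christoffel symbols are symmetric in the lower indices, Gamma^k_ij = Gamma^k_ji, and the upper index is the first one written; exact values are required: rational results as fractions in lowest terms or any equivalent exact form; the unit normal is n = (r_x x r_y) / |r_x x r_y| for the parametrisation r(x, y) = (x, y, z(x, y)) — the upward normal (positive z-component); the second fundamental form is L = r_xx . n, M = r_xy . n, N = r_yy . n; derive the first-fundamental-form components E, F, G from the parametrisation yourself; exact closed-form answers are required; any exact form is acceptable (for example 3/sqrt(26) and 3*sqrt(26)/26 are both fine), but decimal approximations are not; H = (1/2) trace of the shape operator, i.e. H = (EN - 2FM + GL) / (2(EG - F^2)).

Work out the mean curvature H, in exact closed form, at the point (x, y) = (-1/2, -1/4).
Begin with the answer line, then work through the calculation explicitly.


Answer: H = 16384*sqrt(13)/123201

z_x = 5/32, z_y = -1/16, z_xx = 0, z_xy = -5/4, z_yy = 1
E = 1049/1024, F = -5/512, G = 257/256; answer radicand W^2 = 1053/1024
unnormalised second-form numerators: l = 0, m = -5/4, n = 1; L = l/sqrt(1053/1024), and similarly M = m/sqrt(W^2), N = n/sqrt(W^2)
H = (E*n - 2*F*m + G*l) / (2*(EG - F^2)*sqrt(W^2)); E*n - 2*F*m + G*l = 1, EG - F^2 = 1053/1024, so H = (512/1053)/sqrt(1053/1024)


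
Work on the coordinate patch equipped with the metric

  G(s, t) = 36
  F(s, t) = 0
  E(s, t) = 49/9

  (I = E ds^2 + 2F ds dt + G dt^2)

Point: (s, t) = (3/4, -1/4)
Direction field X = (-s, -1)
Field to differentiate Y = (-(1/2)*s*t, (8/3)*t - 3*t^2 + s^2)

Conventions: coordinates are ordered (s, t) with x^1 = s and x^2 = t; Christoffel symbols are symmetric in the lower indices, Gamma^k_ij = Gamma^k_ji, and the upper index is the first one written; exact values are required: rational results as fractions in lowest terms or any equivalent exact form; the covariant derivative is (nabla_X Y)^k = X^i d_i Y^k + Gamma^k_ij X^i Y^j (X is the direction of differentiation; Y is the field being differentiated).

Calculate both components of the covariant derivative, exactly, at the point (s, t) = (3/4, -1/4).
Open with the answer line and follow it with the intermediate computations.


Answer: (nabla_X Y)^s = 9/32, (nabla_X Y)^t = -127/24

E = 49/9, F = 0, G = 36 at the point
E_s = 0, E_t = 0, F_s = 0, F_t = 0, G_s = 0, G_t = 0
EG - F^2 = 196;  g^inv = (1/196) * [[36, 0], [0, 49/9]]
first-kind symbols [ij,l] = (1/2)(d_i g_jl + d_j g_il - d_l g_ij): [ss,s] = E_s/2 = 0, [ss,t] = F_s - E_t/2 = 0, [st,s] = E_t/2 = 0, [st,t] = G_s/2 = 0, [tt,s] = F_t - G_s/2 = 0, [tt,t] = G_t/2 = 0
Gamma^s_ij = (G*[ij,s] - F*[ij,t])/(EG - F^2), Gamma^t_ij = (E*[ij,t] - F*[ij,s])/(EG - F^2)
Gamma_sss = 0, Gamma_sst = 0, Gamma_stt = 0, Gamma_tss = 0, Gamma_tst = 0, Gamma_ttt = 0
X = (-3/4, -1), Y = (3/32, -7/24) at the point


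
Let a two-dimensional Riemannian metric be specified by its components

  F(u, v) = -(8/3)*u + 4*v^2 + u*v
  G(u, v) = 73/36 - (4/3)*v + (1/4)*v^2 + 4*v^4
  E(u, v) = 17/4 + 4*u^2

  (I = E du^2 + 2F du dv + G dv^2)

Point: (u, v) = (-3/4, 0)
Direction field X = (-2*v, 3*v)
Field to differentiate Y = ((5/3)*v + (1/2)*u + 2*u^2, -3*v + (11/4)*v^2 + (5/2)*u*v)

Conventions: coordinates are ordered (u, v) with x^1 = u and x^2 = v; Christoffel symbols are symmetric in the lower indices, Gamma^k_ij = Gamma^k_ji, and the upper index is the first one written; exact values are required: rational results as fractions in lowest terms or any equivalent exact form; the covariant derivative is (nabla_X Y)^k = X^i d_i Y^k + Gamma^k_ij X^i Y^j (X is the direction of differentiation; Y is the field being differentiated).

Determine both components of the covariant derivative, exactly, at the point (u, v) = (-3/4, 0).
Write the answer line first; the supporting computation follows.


Answer: (nabla_X Y)^u = 0, (nabla_X Y)^v = 0

E = 13/2, F = 2, G = 73/36 at the point
E_u = -6, E_v = 0, F_u = -8/3, F_v = -3/4, G_u = 0, G_v = -4/3
EG - F^2 = 661/72;  g^inv = (72/661) * [[73/36, -2], [-2, 13/2]]
first-kind symbols [ij,l] = (1/2)(d_i g_jl + d_j g_il - d_l g_ij): [uu,u] = E_u/2 = -3, [uu,v] = F_u - E_v/2 = -8/3, [uv,u] = E_v/2 = 0, [uv,v] = G_u/2 = 0, [vv,u] = F_v - G_u/2 = -3/4, [vv,v] = G_v/2 = -2/3
Gamma^u_ij = (G*[ij,u] - F*[ij,v])/(EG - F^2), Gamma^v_ij = (E*[ij,v] - F*[ij,u])/(EG - F^2)
Gamma_uuu = -54/661, Gamma_uuv = 0, Gamma_uvv = -27/1322, Gamma_vuu = -816/661, Gamma_vuv = 0, Gamma_vvv = -204/661
X = (0, 0), Y = (3/4, 0) at the point
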